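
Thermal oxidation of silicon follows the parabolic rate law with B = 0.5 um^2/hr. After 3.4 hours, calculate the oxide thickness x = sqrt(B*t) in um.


Step 1: Compute B*t = 0.5 * 3.4 = 1.7
Step 2: x = sqrt(1.7)
x = 1.304 um


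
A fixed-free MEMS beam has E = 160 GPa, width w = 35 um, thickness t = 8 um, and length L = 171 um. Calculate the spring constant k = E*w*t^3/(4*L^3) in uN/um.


Step 1: Convert E to consistent units (1 GPa = 1000 uN/um^2).
E = 160 GPa = 160000 uN/um^2
Step 2: Compute t^3 = 8^3 = 512
Step 3: Compute L^3 = 171^3 = 5000211
Step 4: k = 160000 * 35 * 512 / (4 * 5000211)
k = 143.354 uN/um


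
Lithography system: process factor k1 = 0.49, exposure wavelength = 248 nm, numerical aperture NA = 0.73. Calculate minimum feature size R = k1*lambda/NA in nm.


Step 1: Identify values: k1 = 0.49, lambda = 248 nm, NA = 0.73
Step 2: R = k1 * lambda / NA
R = 0.49 * 248 / 0.73
R = 166.5 nm


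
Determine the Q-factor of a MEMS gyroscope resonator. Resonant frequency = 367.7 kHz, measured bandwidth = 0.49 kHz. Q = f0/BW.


Step 1: Q = f0 / bandwidth
Step 2: Q = 367.7 / 0.49
Q = 750.4


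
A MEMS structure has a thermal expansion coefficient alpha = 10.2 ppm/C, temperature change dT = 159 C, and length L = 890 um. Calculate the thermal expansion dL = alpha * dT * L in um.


Step 1: Convert CTE: alpha = 10.2 ppm/C = 10.2e-6 /C
Step 2: dL = 10.2e-6 * 159 * 890
dL = 1.4434 um


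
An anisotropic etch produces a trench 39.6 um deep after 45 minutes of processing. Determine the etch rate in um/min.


Step 1: Etch rate = depth / time
Step 2: rate = 39.6 / 45
rate = 0.88 um/min


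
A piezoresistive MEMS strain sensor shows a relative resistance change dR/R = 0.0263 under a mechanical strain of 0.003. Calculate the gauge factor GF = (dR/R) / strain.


Step 1: Identify values.
dR/R = 0.0263, strain = 0.003
Step 2: GF = (dR/R) / strain = 0.0263 / 0.003
GF = 8.8


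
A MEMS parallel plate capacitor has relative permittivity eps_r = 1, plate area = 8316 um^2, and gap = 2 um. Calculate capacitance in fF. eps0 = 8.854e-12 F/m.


Step 1: Convert area to m^2: A = 8316e-12 m^2
Step 2: Convert gap to m: d = 2e-6 m
Step 3: C = eps0 * eps_r * A / d
C = 8.854e-12 * 1 * 8316e-12 / 2e-6
Step 4: Convert to fF (multiply by 1e15).
C = 36.81 fF


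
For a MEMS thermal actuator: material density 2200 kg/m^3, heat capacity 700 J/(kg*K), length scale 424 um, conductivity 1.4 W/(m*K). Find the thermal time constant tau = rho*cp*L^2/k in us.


Step 1: Convert L to m: L = 424e-6 m
Step 2: L^2 = (424e-6)^2 = 1.79776e-07 m^2
Step 3: tau = 2200 * 700 * 1.79776e-07 / 1.4 = 1.977536e-01 s
Step 4: Convert to microseconds (multiply by 1e6).
tau = 197753.6 us


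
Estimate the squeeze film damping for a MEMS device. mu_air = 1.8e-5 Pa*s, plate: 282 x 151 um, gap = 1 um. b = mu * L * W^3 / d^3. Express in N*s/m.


Step 1: Convert to SI.
L = 282e-6 m, W = 151e-6 m, d = 1e-6 m
Step 2: W^3 = (151e-6)^3 = 3.44e-12 m^3
Step 3: d^3 = (1e-6)^3 = 1.00e-18 m^3
Step 4: b = 1.8e-5 * 282e-6 * 3.44e-12 / 1.00e-18
b = 1.75e-02 N*s/m


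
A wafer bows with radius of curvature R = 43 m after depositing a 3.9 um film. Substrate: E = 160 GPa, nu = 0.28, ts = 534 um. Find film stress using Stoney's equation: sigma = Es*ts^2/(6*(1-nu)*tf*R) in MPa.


Step 1: Compute numerator: Es * ts^2 = 160 * 534^2 = 45624960 (GPa*um^2)
Step 2: Compute denominator (R in um): 6*(1-nu)*tf*R = 6*0.72*3.9*43e6 = 724464000.0 (um^2)
Step 3: sigma (GPa) = 45624960 / 724464000.0 = 6.2978e-02 GPa
Step 4: Convert to MPa (x1000): sigma = 63.0 MPa


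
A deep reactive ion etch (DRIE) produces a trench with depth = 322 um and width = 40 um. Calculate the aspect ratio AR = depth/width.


Step 1: AR = depth / width
Step 2: AR = 322 / 40
AR = 8.1


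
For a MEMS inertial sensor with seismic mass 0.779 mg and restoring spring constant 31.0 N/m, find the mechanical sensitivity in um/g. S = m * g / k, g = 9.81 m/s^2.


Step 1: Convert mass: m = 0.779 mg = 7.79e-07 kg
Step 2: S = m * g / k = 7.79e-07 * 9.81 / 31.0
Step 3: S = 2.47e-07 m/g
Step 4: Convert to um/g: S = 0.247 um/g


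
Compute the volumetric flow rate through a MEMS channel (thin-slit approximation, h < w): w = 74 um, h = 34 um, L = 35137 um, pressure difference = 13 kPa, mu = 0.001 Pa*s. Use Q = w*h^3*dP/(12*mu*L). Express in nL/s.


Step 1: Convert all dimensions to SI (meters).
w = 74e-6 m, h = 34e-6 m, L = 35137e-6 m, dP = 13e3 Pa
Step 2: Q = w * h^3 * dP / (12 * mu * L)
Q = 74e-6 * (34e-6)^3 * 13e3 / (12 * 0.001 * 35137e-6) = 8.967387e-11 m^3/s
Step 3: Convert Q from m^3/s to nL/s (1 m^3 = 1e12 nL, so multiply by 1e12).
Q = 89.674 nL/s


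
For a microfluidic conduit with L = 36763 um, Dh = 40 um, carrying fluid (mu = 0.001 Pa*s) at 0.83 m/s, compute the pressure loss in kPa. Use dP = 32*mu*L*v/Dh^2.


Step 1: Convert to SI: L = 36763e-6 m, Dh = 40e-6 m
Step 2: dP = 32 * 0.001 * 36763e-6 * 0.83 / (40e-6)^2
Step 3: dP = 610265.80 Pa
Step 4: Convert to kPa: dP = 610.27 kPa


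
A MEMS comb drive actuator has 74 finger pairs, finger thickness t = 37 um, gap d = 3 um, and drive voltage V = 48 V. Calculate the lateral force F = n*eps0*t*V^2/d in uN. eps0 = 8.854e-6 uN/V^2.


Step 1: Parameters: n=74, eps0=8.854e-6 uN/V^2, t=37 um, V=48 V, d=3 um
Step 2: V^2 = 2304
Step 3: F = 74 * 8.854e-6 * 37 * 2304 / 3
F = 18.618 uN


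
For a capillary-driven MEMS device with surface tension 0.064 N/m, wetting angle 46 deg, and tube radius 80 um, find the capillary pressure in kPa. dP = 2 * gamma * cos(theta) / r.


Step 1: cos(46 deg) = 0.6947
Step 2: Convert r to m: r = 80e-6 m
Step 3: dP = 2 * 0.064 * 0.6947 / 80e-6 = 1111.5 Pa
Step 4: Convert Pa to kPa (divide by 1000).
dP = 1.11 kPa


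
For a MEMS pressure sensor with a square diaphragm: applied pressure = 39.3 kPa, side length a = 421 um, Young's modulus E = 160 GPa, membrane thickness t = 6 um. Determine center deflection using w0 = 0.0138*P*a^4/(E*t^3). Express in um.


Step 1: Convert pressure to compatible units (E is in GPa, so P in GPa).
P = 39.3 kPa = 39.3e-6 GPa
Step 2: Compute numerator: 0.0138 * P * a^4.
a^4 = 421^4 = 31414372081
numerator = 0.0138 * 39.3e-6 * 31414372081 = 1.7037e+04
Step 3: Compute denominator: E * t^3 = 160 * 6^3 = 34560
Step 4: w0 = numerator / denominator = 1.7037e+04 / 34560 = 0.493 um


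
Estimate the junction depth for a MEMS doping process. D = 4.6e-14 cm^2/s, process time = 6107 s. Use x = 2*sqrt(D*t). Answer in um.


Step 1: Compute D*t = 4.6e-14 * 6107 = 2.80922e-10 cm^2
Step 2: sqrt(D*t) = 1.6761e-05 cm
Step 3: x = 2 * 1.6761e-05 cm = 3.3522e-05 cm
Step 4: Convert to um (1 cm = 1e4 um): x = 0.335 um


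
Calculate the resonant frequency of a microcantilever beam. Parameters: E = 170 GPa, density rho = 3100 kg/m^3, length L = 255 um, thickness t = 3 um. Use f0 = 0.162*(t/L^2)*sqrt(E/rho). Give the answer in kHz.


Step 1: Convert units to SI.
t_SI = 3e-6 m, L_SI = 255e-6 m
Step 2: Calculate sqrt(E/rho).
sqrt(170e9 / 3100) = 7405.32 m/s
Step 3: Compute f0.
f0 = 0.162 * 3e-6 / (255e-6)^2 * 7405.32 = 55347.7 Hz = 55.35 kHz


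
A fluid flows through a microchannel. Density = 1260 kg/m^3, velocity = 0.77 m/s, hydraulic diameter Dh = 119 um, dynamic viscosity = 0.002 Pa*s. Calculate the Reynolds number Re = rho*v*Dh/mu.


Step 1: Convert Dh to meters: Dh = 119e-6 m
Step 2: Re = rho * v * Dh / mu
Re = 1260 * 0.77 * 119e-6 / 0.002
Re = 57.727


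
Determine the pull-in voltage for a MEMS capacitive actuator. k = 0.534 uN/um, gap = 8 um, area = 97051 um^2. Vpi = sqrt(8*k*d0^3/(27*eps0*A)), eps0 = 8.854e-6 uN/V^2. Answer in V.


Step 1: Compute numerator: 8 * k * d0^3 = 8 * 0.534 * 8^3 = 2187.264
Step 2: Compute denominator: 27 * eps0 * A = 27 * 8.854e-6 * 97051 = 23.200818
Step 3: Vpi = sqrt(2187.264 / 23.200818)
Vpi = 9.71 V


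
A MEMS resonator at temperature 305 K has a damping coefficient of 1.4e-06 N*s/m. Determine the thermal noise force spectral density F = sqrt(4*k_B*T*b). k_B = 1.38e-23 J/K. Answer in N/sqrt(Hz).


Step 1: Compute 4 * k_B * T * b
= 4 * 1.38e-23 * 305 * 1.4e-06
= 2.3570e-26 N^2/Hz
Step 2: F_noise = sqrt(2.3570e-26)
F_noise = 1.54e-13 N/sqrt(Hz)


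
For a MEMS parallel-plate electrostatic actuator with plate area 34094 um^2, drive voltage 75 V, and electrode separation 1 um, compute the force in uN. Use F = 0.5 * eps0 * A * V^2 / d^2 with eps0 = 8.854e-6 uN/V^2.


Step 1: Identify parameters.
eps0 = 8.854e-6 uN/V^2, A = 34094 um^2, V = 75 V, d = 1 um
Step 2: Compute V^2 = 75^2 = 5625
Step 3: Compute d^2 = 1^2 = 1
Step 4: F = 0.5 * 8.854e-6 * 34094 * 5625 / 1
F = 849.005 uN


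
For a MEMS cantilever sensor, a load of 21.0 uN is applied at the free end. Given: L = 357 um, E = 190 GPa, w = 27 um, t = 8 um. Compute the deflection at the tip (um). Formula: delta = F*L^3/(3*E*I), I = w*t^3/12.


Step 1: Calculate the second moment of area.
I = w * t^3 / 12 = 27 * 8^3 / 12 = 1152.0 um^4
Step 2: Convert E to consistent units (1 GPa = 1000 uN/um^2).
E = 190 GPa = 190000 uN/um^2
Step 3: Calculate tip deflection.
delta = F * L^3 / (3 * E * I)
delta = 21.0 * 357^3 / (3 * 190000 * 1152.0)
delta = 1.4551 um


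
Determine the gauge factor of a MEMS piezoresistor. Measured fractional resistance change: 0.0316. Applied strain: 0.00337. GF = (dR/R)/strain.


Step 1: Identify values.
dR/R = 0.0316, strain = 0.00337
Step 2: GF = (dR/R) / strain = 0.0316 / 0.00337
GF = 9.4


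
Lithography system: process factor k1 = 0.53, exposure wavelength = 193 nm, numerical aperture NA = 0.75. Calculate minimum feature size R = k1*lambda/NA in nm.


Step 1: Identify values: k1 = 0.53, lambda = 193 nm, NA = 0.75
Step 2: R = k1 * lambda / NA
R = 0.53 * 193 / 0.75
R = 136.4 nm


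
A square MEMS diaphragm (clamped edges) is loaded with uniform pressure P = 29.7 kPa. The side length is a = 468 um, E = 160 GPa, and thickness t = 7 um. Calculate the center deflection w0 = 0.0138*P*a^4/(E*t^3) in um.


Step 1: Convert pressure to compatible units (E is in GPa, so P in GPa).
P = 29.7 kPa = 29.7e-6 GPa
Step 2: Compute numerator: 0.0138 * P * a^4.
a^4 = 468^4 = 47971512576
numerator = 0.0138 * 29.7e-6 * 47971512576 = 1.96616e+04
Step 3: Compute denominator: E * t^3 = 160 * 7^3 = 54880
Step 4: w0 = numerator / denominator = 1.96616e+04 / 54880 = 0.3583 um


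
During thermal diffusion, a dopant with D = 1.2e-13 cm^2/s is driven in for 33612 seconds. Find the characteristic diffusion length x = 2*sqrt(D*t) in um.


Step 1: Compute D*t = 1.2e-13 * 33612 = 4.03344e-09 cm^2
Step 2: sqrt(D*t) = 6.3509e-05 cm
Step 3: x = 2 * 6.3509e-05 cm = 1.27018e-04 cm
Step 4: Convert to um (1 cm = 1e4 um): x = 1.27 um


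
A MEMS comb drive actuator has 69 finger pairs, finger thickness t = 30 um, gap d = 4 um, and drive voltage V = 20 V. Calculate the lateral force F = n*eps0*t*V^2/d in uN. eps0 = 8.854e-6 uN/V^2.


Step 1: Parameters: n=69, eps0=8.854e-6 uN/V^2, t=30 um, V=20 V, d=4 um
Step 2: V^2 = 400
Step 3: F = 69 * 8.854e-6 * 30 * 400 / 4
F = 1.833 uN


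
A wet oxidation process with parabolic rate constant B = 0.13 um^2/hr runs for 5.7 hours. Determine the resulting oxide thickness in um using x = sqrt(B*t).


Step 1: Compute B*t = 0.13 * 5.7 = 0.741
Step 2: x = sqrt(0.741)
x = 0.861 um


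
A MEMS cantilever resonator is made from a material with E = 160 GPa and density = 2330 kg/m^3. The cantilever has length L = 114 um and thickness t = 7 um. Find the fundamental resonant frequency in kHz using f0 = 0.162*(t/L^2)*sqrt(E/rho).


Step 1: Convert units to SI.
t_SI = 7e-6 m, L_SI = 114e-6 m
Step 2: Calculate sqrt(E/rho).
sqrt(160e9 / 2330) = 8286.71 m/s
Step 3: Compute f0.
f0 = 0.162 * 7e-6 / (114e-6)^2 * 8286.71 = 723078.6 Hz = 723.08 kHz


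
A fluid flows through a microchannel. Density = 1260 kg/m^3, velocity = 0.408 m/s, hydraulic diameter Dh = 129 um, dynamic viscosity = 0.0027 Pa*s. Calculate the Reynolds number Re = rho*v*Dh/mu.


Step 1: Convert Dh to meters: Dh = 129e-6 m
Step 2: Re = rho * v * Dh / mu
Re = 1260 * 0.408 * 129e-6 / 0.0027
Re = 24.562


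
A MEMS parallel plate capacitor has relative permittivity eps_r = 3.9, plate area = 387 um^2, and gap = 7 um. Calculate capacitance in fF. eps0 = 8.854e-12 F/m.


Step 1: Convert area to m^2: A = 387e-12 m^2
Step 2: Convert gap to m: d = 7e-6 m
Step 3: C = eps0 * eps_r * A / d
C = 8.854e-12 * 3.9 * 387e-12 / 7e-6
Step 4: Convert to fF (multiply by 1e15).
C = 1.91 fF


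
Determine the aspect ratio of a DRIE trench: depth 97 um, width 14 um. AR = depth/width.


Step 1: AR = depth / width
Step 2: AR = 97 / 14
AR = 6.9


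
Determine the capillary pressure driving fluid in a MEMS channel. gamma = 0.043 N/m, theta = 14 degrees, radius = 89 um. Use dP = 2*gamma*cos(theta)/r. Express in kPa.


Step 1: cos(14 deg) = 0.9703
Step 2: Convert r to m: r = 89e-6 m
Step 3: dP = 2 * 0.043 * 0.9703 / 89e-6 = 937.6 Pa
Step 4: Convert Pa to kPa (divide by 1000).
dP = 0.94 kPa


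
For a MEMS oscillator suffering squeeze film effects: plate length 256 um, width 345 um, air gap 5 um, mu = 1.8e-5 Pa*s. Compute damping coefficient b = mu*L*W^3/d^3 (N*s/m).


Step 1: Convert to SI.
L = 256e-6 m, W = 345e-6 m, d = 5e-6 m
Step 2: W^3 = (345e-6)^3 = 4.11e-11 m^3
Step 3: d^3 = (5e-6)^3 = 1.25e-16 m^3
Step 4: b = 1.8e-5 * 256e-6 * 4.11e-11 / 1.25e-16
b = 1.51e-03 N*s/m


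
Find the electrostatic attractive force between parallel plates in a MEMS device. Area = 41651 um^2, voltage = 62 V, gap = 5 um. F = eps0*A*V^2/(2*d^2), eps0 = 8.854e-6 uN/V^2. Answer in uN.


Step 1: Identify parameters.
eps0 = 8.854e-6 uN/V^2, A = 41651 um^2, V = 62 V, d = 5 um
Step 2: Compute V^2 = 62^2 = 3844
Step 3: Compute d^2 = 5^2 = 25
Step 4: F = 0.5 * 8.854e-6 * 41651 * 3844 / 25
F = 28.352 uN


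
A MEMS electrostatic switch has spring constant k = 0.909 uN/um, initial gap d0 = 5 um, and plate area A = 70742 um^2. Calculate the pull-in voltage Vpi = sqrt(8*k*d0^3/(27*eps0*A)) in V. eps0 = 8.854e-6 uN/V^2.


Step 1: Compute numerator: 8 * k * d0^3 = 8 * 0.909 * 5^3 = 909.0
Step 2: Compute denominator: 27 * eps0 * A = 27 * 8.854e-6 * 70742 = 16.911441
Step 3: Vpi = sqrt(909.0 / 16.911441)
Vpi = 7.33 V


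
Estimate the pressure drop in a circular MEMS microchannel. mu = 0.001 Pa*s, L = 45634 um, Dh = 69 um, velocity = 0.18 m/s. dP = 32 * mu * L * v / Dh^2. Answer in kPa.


Step 1: Convert to SI: L = 45634e-6 m, Dh = 69e-6 m
Step 2: dP = 32 * 0.001 * 45634e-6 * 0.18 / (69e-6)^2
Step 3: dP = 55209.38 Pa
Step 4: Convert to kPa: dP = 55.21 kPa


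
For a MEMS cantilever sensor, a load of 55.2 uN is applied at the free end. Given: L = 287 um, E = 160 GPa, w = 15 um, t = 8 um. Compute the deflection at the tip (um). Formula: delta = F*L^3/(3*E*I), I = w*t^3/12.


Step 1: Calculate the second moment of area.
I = w * t^3 / 12 = 15 * 8^3 / 12 = 640.0 um^4
Step 2: Convert E to consistent units (1 GPa = 1000 uN/um^2).
E = 160 GPa = 160000 uN/um^2
Step 3: Calculate tip deflection.
delta = F * L^3 / (3 * E * I)
delta = 55.2 * 287^3 / (3 * 160000 * 640.0)
delta = 4.2478 um


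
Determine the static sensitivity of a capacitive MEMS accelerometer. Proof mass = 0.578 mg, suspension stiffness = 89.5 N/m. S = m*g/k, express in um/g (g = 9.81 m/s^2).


Step 1: Convert mass: m = 0.578 mg = 5.78e-07 kg
Step 2: S = m * g / k = 5.78e-07 * 9.81 / 89.5
Step 3: S = 6.34e-08 m/g
Step 4: Convert to um/g: S = 0.063 um/g


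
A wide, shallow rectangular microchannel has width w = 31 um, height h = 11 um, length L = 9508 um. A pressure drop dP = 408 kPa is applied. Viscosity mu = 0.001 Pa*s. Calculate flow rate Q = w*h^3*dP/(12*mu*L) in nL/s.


Step 1: Convert all dimensions to SI (meters).
w = 31e-6 m, h = 11e-6 m, L = 9508e-6 m, dP = 408e3 Pa
Step 2: Q = w * h^3 * dP / (12 * mu * L)
Q = 31e-6 * (11e-6)^3 * 408e3 / (12 * 0.001 * 9508e-6) = 1.475467e-10 m^3/s
Step 3: Convert Q from m^3/s to nL/s (1 m^3 = 1e12 nL, so multiply by 1e12).
Q = 147.547 nL/s


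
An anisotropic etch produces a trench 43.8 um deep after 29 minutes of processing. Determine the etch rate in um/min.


Step 1: Etch rate = depth / time
Step 2: rate = 43.8 / 29
rate = 1.51 um/min


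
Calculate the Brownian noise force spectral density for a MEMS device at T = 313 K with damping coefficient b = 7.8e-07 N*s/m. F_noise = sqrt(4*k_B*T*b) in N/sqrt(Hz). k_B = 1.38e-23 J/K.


Step 1: Compute 4 * k_B * T * b
= 4 * 1.38e-23 * 313 * 7.8e-07
= 1.3477e-26 N^2/Hz
Step 2: F_noise = sqrt(1.3477e-26)
F_noise = 1.16e-13 N/sqrt(Hz)


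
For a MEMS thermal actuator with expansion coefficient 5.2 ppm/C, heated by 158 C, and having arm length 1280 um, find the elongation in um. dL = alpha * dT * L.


Step 1: Convert CTE: alpha = 5.2 ppm/C = 5.2e-6 /C
Step 2: dL = 5.2e-6 * 158 * 1280
dL = 1.0516 um


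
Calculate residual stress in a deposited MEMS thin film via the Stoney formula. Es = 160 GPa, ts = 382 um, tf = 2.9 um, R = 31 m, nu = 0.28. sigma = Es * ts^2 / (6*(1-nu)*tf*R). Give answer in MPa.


Step 1: Compute numerator: Es * ts^2 = 160 * 382^2 = 23347840 (GPa*um^2)
Step 2: Compute denominator (R in um): 6*(1-nu)*tf*R = 6*0.72*2.9*31e6 = 388368000.0 (um^2)
Step 3: sigma (GPa) = 23347840 / 388368000.0 = 6.0118e-02 GPa
Step 4: Convert to MPa (x1000): sigma = 60.1 MPa


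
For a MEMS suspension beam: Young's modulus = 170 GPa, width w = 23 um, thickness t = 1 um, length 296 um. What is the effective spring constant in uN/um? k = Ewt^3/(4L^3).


Step 1: Convert E to consistent units (1 GPa = 1000 uN/um^2).
E = 170 GPa = 170000 uN/um^2
Step 2: Compute t^3 = 1^3 = 1
Step 3: Compute L^3 = 296^3 = 25934336
Step 4: k = 170000 * 23 * 1 / (4 * 25934336)
k = 0.0377 uN/um


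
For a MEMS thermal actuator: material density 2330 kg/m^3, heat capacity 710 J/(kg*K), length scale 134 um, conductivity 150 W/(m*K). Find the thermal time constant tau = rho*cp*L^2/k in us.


Step 1: Convert L to m: L = 134e-6 m
Step 2: L^2 = (134e-6)^2 = 1.7956e-08 m^2
Step 3: tau = 2330 * 710 * 1.7956e-08 / 150 = 1.9803074e-04 s
Step 4: Convert to microseconds (multiply by 1e6).
tau = 198.031 us


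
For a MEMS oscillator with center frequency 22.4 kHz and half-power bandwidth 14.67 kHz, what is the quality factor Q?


Step 1: Q = f0 / bandwidth
Step 2: Q = 22.4 / 14.67
Q = 1.5


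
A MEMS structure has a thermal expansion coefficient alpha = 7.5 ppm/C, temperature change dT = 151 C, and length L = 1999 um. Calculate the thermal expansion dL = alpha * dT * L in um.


Step 1: Convert CTE: alpha = 7.5 ppm/C = 7.5e-6 /C
Step 2: dL = 7.5e-6 * 151 * 1999
dL = 2.2639 um


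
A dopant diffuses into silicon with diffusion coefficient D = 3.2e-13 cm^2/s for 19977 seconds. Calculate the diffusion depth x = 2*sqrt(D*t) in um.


Step 1: Compute D*t = 3.2e-13 * 19977 = 6.39264e-09 cm^2
Step 2: sqrt(D*t) = 7.9954e-05 cm
Step 3: x = 2 * 7.9954e-05 cm = 1.59908e-04 cm
Step 4: Convert to um (1 cm = 1e4 um): x = 1.599 um


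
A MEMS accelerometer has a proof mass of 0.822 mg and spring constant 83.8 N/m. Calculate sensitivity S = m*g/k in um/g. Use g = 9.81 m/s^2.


Step 1: Convert mass: m = 0.822 mg = 8.22e-07 kg
Step 2: S = m * g / k = 8.22e-07 * 9.81 / 83.8
Step 3: S = 9.62e-08 m/g
Step 4: Convert to um/g: S = 0.096 um/g


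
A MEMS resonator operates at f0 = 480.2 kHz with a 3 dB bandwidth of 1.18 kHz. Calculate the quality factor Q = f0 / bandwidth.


Step 1: Q = f0 / bandwidth
Step 2: Q = 480.2 / 1.18
Q = 406.9


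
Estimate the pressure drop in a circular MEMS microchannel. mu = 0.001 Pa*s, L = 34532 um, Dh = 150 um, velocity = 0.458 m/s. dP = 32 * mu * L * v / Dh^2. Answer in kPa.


Step 1: Convert to SI: L = 34532e-6 m, Dh = 150e-6 m
Step 2: dP = 32 * 0.001 * 34532e-6 * 0.458 / (150e-6)^2
Step 3: dP = 22493.38 Pa
Step 4: Convert to kPa: dP = 22.49 kPa


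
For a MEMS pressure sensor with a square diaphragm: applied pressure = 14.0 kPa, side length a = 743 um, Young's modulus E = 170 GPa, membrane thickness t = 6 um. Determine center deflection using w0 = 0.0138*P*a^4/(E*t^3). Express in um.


Step 1: Convert pressure to compatible units (E is in GPa, so P in GPa).
P = 14.0 kPa = 14.0e-6 GPa
Step 2: Compute numerator: 0.0138 * P * a^4.
a^4 = 743^4 = 304758098401
numerator = 0.0138 * 14.0e-6 * 304758098401 = 5.887926e+04
Step 3: Compute denominator: E * t^3 = 170 * 6^3 = 36720
Step 4: w0 = numerator / denominator = 5.887926e+04 / 36720 = 1.6035 um


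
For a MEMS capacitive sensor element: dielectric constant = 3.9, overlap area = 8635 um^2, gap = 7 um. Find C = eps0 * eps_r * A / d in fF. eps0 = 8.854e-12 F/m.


Step 1: Convert area to m^2: A = 8635e-12 m^2
Step 2: Convert gap to m: d = 7e-6 m
Step 3: C = eps0 * eps_r * A / d
C = 8.854e-12 * 3.9 * 8635e-12 / 7e-6
Step 4: Convert to fF (multiply by 1e15).
C = 42.6 fF


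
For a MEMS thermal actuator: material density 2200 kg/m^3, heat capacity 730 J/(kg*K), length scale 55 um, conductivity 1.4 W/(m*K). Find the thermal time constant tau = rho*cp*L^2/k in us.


Step 1: Convert L to m: L = 55e-6 m
Step 2: L^2 = (55e-6)^2 = 3.025e-09 m^2
Step 3: tau = 2200 * 730 * 3.025e-09 / 1.4 = 3.47010714e-03 s
Step 4: Convert to microseconds (multiply by 1e6).
tau = 3470.107 us


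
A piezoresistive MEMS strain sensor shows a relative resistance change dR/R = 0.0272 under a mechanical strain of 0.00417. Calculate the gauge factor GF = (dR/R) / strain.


Step 1: Identify values.
dR/R = 0.0272, strain = 0.00417
Step 2: GF = (dR/R) / strain = 0.0272 / 0.00417
GF = 6.5


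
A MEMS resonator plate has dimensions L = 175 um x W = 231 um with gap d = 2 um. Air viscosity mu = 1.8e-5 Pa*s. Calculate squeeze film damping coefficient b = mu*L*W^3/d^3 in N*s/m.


Step 1: Convert to SI.
L = 175e-6 m, W = 231e-6 m, d = 2e-6 m
Step 2: W^3 = (231e-6)^3 = 1.23e-11 m^3
Step 3: d^3 = (2e-6)^3 = 8.00e-18 m^3
Step 4: b = 1.8e-5 * 175e-6 * 1.23e-11 / 8.00e-18
b = 4.85e-03 N*s/m


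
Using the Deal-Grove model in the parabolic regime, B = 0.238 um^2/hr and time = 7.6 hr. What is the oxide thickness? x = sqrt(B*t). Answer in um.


Step 1: Compute B*t = 0.238 * 7.6 = 1.8088
Step 2: x = sqrt(1.8088)
x = 1.345 um


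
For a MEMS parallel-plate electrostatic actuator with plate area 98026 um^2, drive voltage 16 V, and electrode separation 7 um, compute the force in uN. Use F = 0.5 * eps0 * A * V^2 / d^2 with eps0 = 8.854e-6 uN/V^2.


Step 1: Identify parameters.
eps0 = 8.854e-6 uN/V^2, A = 98026 um^2, V = 16 V, d = 7 um
Step 2: Compute V^2 = 16^2 = 256
Step 3: Compute d^2 = 7^2 = 49
Step 4: F = 0.5 * 8.854e-6 * 98026 * 256 / 49
F = 2.267 uN


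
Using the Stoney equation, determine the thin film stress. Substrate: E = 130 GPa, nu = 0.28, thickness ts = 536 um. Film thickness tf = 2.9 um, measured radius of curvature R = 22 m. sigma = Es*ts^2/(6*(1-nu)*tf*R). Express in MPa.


Step 1: Compute numerator: Es * ts^2 = 130 * 536^2 = 37348480 (GPa*um^2)
Step 2: Compute denominator (R in um): 6*(1-nu)*tf*R = 6*0.72*2.9*22e6 = 275616000.0 (um^2)
Step 3: sigma (GPa) = 37348480 / 275616000.0 = 1.35509e-01 GPa
Step 4: Convert to MPa (x1000): sigma = 135.5 MPa


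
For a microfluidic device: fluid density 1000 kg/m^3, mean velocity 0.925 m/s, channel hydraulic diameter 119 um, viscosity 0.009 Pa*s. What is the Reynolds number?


Step 1: Convert Dh to meters: Dh = 119e-6 m
Step 2: Re = rho * v * Dh / mu
Re = 1000 * 0.925 * 119e-6 / 0.009
Re = 12.231


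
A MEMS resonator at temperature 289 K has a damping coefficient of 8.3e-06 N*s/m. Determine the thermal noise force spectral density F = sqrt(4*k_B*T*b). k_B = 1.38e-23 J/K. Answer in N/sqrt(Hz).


Step 1: Compute 4 * k_B * T * b
= 4 * 1.38e-23 * 289 * 8.3e-06
= 1.3241e-25 N^2/Hz
Step 2: F_noise = sqrt(1.3241e-25)
F_noise = 3.64e-13 N/sqrt(Hz)


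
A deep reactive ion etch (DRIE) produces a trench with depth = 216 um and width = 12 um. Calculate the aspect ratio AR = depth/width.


Step 1: AR = depth / width
Step 2: AR = 216 / 12
AR = 18.0


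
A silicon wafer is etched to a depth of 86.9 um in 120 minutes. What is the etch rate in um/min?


Step 1: Etch rate = depth / time
Step 2: rate = 86.9 / 120
rate = 0.724 um/min


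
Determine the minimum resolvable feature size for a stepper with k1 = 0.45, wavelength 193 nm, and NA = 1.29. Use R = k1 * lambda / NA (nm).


Step 1: Identify values: k1 = 0.45, lambda = 193 nm, NA = 1.29
Step 2: R = k1 * lambda / NA
R = 0.45 * 193 / 1.29
R = 67.3 nm


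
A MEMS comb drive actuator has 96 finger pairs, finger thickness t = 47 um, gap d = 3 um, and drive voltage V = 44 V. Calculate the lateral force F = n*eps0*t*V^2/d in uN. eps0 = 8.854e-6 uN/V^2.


Step 1: Parameters: n=96, eps0=8.854e-6 uN/V^2, t=47 um, V=44 V, d=3 um
Step 2: V^2 = 1936
Step 3: F = 96 * 8.854e-6 * 47 * 1936 / 3
F = 25.781 uN


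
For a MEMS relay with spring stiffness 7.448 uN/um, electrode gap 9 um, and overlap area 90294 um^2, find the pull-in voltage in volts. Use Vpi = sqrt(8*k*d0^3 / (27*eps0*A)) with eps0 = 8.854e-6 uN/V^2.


Step 1: Compute numerator: 8 * k * d0^3 = 8 * 7.448 * 9^3 = 43436.736
Step 2: Compute denominator: 27 * eps0 * A = 27 * 8.854e-6 * 90294 = 21.585503
Step 3: Vpi = sqrt(43436.736 / 21.585503)
Vpi = 44.86 V


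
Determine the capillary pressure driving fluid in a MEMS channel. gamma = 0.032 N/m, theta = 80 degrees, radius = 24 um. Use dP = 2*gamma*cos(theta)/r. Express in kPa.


Step 1: cos(80 deg) = 0.1736
Step 2: Convert r to m: r = 24e-6 m
Step 3: dP = 2 * 0.032 * 0.1736 / 24e-6 = 462.9 Pa
Step 4: Convert Pa to kPa (divide by 1000).
dP = 0.46 kPa


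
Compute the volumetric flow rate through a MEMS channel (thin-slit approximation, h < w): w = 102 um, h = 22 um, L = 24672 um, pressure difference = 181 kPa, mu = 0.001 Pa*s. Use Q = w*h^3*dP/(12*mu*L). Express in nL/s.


Step 1: Convert all dimensions to SI (meters).
w = 102e-6 m, h = 22e-6 m, L = 24672e-6 m, dP = 181e3 Pa
Step 2: Q = w * h^3 * dP / (12 * mu * L)
Q = 102e-6 * (22e-6)^3 * 181e3 / (12 * 0.001 * 24672e-6) = 6.6398946e-10 m^3/s
Step 3: Convert Q from m^3/s to nL/s (1 m^3 = 1e12 nL, so multiply by 1e12).
Q = 663.989 nL/s


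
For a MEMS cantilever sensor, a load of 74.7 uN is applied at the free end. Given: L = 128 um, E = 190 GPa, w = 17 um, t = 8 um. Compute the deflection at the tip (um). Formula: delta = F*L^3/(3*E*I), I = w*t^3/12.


Step 1: Calculate the second moment of area.
I = w * t^3 / 12 = 17 * 8^3 / 12 = 725.3333 um^4
Step 2: Convert E to consistent units (1 GPa = 1000 uN/um^2).
E = 190 GPa = 190000 uN/um^2
Step 3: Calculate tip deflection.
delta = F * L^3 / (3 * E * I)
delta = 74.7 * 128^3 / (3 * 190000 * 725.3333)
delta = 0.3789 um


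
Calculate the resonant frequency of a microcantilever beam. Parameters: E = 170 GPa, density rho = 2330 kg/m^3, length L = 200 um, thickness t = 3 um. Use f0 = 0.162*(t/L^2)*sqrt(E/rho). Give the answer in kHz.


Step 1: Convert units to SI.
t_SI = 3e-6 m, L_SI = 200e-6 m
Step 2: Calculate sqrt(E/rho).
sqrt(170e9 / 2330) = 8541.74 m/s
Step 3: Compute f0.
f0 = 0.162 * 3e-6 / (200e-6)^2 * 8541.74 = 103782.1 Hz = 103.78 kHz


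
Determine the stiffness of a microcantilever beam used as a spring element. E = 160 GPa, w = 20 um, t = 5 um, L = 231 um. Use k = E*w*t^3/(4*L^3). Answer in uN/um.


Step 1: Convert E to consistent units (1 GPa = 1000 uN/um^2).
E = 160 GPa = 160000 uN/um^2
Step 2: Compute t^3 = 5^3 = 125
Step 3: Compute L^3 = 231^3 = 12326391
Step 4: k = 160000 * 20 * 125 / (4 * 12326391)
k = 8.1127 uN/um


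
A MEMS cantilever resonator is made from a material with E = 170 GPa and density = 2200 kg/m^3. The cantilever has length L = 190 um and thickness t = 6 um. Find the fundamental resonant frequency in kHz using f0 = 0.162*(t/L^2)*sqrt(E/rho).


Step 1: Convert units to SI.
t_SI = 6e-6 m, L_SI = 190e-6 m
Step 2: Calculate sqrt(E/rho).
sqrt(170e9 / 2200) = 8790.49 m/s
Step 3: Compute f0.
f0 = 0.162 * 6e-6 / (190e-6)^2 * 8790.49 = 236685.8 Hz = 236.69 kHz


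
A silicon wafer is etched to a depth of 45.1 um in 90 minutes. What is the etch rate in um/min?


Step 1: Etch rate = depth / time
Step 2: rate = 45.1 / 90
rate = 0.501 um/min


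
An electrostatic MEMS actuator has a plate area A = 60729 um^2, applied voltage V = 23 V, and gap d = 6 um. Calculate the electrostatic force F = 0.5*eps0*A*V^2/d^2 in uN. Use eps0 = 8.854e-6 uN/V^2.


Step 1: Identify parameters.
eps0 = 8.854e-6 uN/V^2, A = 60729 um^2, V = 23 V, d = 6 um
Step 2: Compute V^2 = 23^2 = 529
Step 3: Compute d^2 = 6^2 = 36
Step 4: F = 0.5 * 8.854e-6 * 60729 * 529 / 36
F = 3.951 uN


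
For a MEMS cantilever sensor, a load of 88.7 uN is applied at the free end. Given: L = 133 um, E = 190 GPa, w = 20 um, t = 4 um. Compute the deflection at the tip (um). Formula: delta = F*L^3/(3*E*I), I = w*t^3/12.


Step 1: Calculate the second moment of area.
I = w * t^3 / 12 = 20 * 4^3 / 12 = 106.6667 um^4
Step 2: Convert E to consistent units (1 GPa = 1000 uN/um^2).
E = 190 GPa = 190000 uN/um^2
Step 3: Calculate tip deflection.
delta = F * L^3 / (3 * E * I)
delta = 88.7 * 133^3 / (3 * 190000 * 106.6667)
delta = 3.4322 um


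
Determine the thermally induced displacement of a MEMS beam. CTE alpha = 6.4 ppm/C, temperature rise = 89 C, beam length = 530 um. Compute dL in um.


Step 1: Convert CTE: alpha = 6.4 ppm/C = 6.4e-6 /C
Step 2: dL = 6.4e-6 * 89 * 530
dL = 0.3019 um


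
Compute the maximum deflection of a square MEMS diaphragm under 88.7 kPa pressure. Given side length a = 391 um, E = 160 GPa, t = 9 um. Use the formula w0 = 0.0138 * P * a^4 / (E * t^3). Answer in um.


Step 1: Convert pressure to compatible units (E is in GPa, so P in GPa).
P = 88.7 kPa = 88.7e-6 GPa
Step 2: Compute numerator: 0.0138 * P * a^4.
a^4 = 391^4 = 23372600161
numerator = 0.0138 * 88.7e-6 * 23372600161 = 2.86095e+04
Step 3: Compute denominator: E * t^3 = 160 * 9^3 = 116640
Step 4: w0 = numerator / denominator = 2.86095e+04 / 116640 = 0.2453 um


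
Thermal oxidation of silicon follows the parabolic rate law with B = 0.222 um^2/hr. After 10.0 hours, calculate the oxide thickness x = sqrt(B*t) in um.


Step 1: Compute B*t = 0.222 * 10.0 = 2.22
Step 2: x = sqrt(2.22)
x = 1.49 um


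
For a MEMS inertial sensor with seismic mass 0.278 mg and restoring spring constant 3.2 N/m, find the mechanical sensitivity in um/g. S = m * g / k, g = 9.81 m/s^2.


Step 1: Convert mass: m = 0.278 mg = 2.78e-07 kg
Step 2: S = m * g / k = 2.78e-07 * 9.81 / 3.2
Step 3: S = 8.52e-07 m/g
Step 4: Convert to um/g: S = 0.852 um/g


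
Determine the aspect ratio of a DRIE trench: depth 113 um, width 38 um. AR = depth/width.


Step 1: AR = depth / width
Step 2: AR = 113 / 38
AR = 3.0


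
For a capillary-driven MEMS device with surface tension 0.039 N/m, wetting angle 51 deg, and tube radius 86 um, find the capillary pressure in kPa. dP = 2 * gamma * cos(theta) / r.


Step 1: cos(51 deg) = 0.6293
Step 2: Convert r to m: r = 86e-6 m
Step 3: dP = 2 * 0.039 * 0.6293 / 86e-6 = 570.8 Pa
Step 4: Convert Pa to kPa (divide by 1000).
dP = 0.57 kPa


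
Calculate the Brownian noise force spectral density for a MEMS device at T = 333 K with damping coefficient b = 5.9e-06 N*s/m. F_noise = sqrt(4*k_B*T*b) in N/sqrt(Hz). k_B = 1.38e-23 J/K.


Step 1: Compute 4 * k_B * T * b
= 4 * 1.38e-23 * 333 * 5.9e-06
= 1.0845e-25 N^2/Hz
Step 2: F_noise = sqrt(1.0845e-25)
F_noise = 3.29e-13 N/sqrt(Hz)


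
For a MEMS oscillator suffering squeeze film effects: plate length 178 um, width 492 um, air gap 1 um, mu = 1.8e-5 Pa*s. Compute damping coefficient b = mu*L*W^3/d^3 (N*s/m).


Step 1: Convert to SI.
L = 178e-6 m, W = 492e-6 m, d = 1e-6 m
Step 2: W^3 = (492e-6)^3 = 1.19e-10 m^3
Step 3: d^3 = (1e-6)^3 = 1.00e-18 m^3
Step 4: b = 1.8e-5 * 178e-6 * 1.19e-10 / 1.00e-18
b = 3.82e-01 N*s/m


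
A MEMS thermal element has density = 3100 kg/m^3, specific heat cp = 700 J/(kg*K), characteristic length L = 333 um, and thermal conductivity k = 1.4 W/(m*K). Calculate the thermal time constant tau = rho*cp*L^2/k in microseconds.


Step 1: Convert L to m: L = 333e-6 m
Step 2: L^2 = (333e-6)^2 = 1.10889e-07 m^2
Step 3: tau = 3100 * 700 * 1.10889e-07 / 1.4 = 1.7187795e-01 s
Step 4: Convert to microseconds (multiply by 1e6).
tau = 171877.95 us


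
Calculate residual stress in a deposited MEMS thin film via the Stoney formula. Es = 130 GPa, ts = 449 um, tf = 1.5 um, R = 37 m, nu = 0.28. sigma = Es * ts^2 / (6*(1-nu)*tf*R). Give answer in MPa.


Step 1: Compute numerator: Es * ts^2 = 130 * 449^2 = 26208130 (GPa*um^2)
Step 2: Compute denominator (R in um): 6*(1-nu)*tf*R = 6*0.72*1.5*37e6 = 239760000.0 (um^2)
Step 3: sigma (GPa) = 26208130 / 239760000.0 = 1.0931e-01 GPa
Step 4: Convert to MPa (x1000): sigma = 109.3 MPa


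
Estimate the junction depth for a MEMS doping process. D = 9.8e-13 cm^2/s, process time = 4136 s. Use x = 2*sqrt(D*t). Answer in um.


Step 1: Compute D*t = 9.8e-13 * 4136 = 4.05328e-09 cm^2
Step 2: sqrt(D*t) = 6.36654e-05 cm
Step 3: x = 2 * 6.36654e-05 cm = 1.273308e-04 cm
Step 4: Convert to um (1 cm = 1e4 um): x = 1.273 um


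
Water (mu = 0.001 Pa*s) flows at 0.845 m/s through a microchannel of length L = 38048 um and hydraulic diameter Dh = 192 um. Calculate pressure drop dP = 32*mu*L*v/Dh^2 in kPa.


Step 1: Convert to SI: L = 38048e-6 m, Dh = 192e-6 m
Step 2: dP = 32 * 0.001 * 38048e-6 * 0.845 / (192e-6)^2
Step 3: dP = 27908.47 Pa
Step 4: Convert to kPa: dP = 27.91 kPa


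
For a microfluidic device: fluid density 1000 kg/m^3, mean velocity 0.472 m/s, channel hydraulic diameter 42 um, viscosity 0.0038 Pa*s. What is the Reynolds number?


Step 1: Convert Dh to meters: Dh = 42e-6 m
Step 2: Re = rho * v * Dh / mu
Re = 1000 * 0.472 * 42e-6 / 0.0038
Re = 5.217


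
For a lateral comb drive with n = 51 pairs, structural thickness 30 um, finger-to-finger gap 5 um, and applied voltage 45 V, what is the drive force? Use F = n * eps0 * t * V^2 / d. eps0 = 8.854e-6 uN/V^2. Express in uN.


Step 1: Parameters: n=51, eps0=8.854e-6 uN/V^2, t=30 um, V=45 V, d=5 um
Step 2: V^2 = 2025
Step 3: F = 51 * 8.854e-6 * 30 * 2025 / 5
F = 5.486 uN


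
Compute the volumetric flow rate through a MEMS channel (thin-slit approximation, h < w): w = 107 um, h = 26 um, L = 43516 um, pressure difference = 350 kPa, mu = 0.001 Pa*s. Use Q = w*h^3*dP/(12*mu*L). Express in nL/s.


Step 1: Convert all dimensions to SI (meters).
w = 107e-6 m, h = 26e-6 m, L = 43516e-6 m, dP = 350e3 Pa
Step 2: Q = w * h^3 * dP / (12 * mu * L)
Q = 107e-6 * (26e-6)^3 * 350e3 / (12 * 0.001 * 43516e-6) = 1.26049652e-09 m^3/s
Step 3: Convert Q from m^3/s to nL/s (1 m^3 = 1e12 nL, so multiply by 1e12).
Q = 1260.497 nL/s


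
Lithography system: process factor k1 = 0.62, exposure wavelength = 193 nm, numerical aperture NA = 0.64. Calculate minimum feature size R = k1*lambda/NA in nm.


Step 1: Identify values: k1 = 0.62, lambda = 193 nm, NA = 0.64
Step 2: R = k1 * lambda / NA
R = 0.62 * 193 / 0.64
R = 187.0 nm


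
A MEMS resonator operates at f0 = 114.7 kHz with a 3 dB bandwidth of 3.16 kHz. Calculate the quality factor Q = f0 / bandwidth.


Step 1: Q = f0 / bandwidth
Step 2: Q = 114.7 / 3.16
Q = 36.3


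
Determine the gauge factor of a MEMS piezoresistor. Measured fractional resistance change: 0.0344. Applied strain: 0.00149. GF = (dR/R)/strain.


Step 1: Identify values.
dR/R = 0.0344, strain = 0.00149
Step 2: GF = (dR/R) / strain = 0.0344 / 0.00149
GF = 23.1


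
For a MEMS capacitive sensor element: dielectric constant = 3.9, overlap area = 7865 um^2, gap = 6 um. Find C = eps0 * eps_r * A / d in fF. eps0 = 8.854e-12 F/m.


Step 1: Convert area to m^2: A = 7865e-12 m^2
Step 2: Convert gap to m: d = 6e-6 m
Step 3: C = eps0 * eps_r * A / d
C = 8.854e-12 * 3.9 * 7865e-12 / 6e-6
Step 4: Convert to fF (multiply by 1e15).
C = 45.26 fF


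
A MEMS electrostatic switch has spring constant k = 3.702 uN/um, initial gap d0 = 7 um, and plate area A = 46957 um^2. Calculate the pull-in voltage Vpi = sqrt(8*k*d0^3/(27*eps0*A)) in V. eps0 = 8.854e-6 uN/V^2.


Step 1: Compute numerator: 8 * k * d0^3 = 8 * 3.702 * 7^3 = 10158.288
Step 2: Compute denominator: 27 * eps0 * A = 27 * 8.854e-6 * 46957 = 11.225447
Step 3: Vpi = sqrt(10158.288 / 11.225447)
Vpi = 30.08 V


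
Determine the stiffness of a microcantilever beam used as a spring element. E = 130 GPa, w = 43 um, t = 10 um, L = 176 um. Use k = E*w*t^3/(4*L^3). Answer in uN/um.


Step 1: Convert E to consistent units (1 GPa = 1000 uN/um^2).
E = 130 GPa = 130000 uN/um^2
Step 2: Compute t^3 = 10^3 = 1000
Step 3: Compute L^3 = 176^3 = 5451776
Step 4: k = 130000 * 43 * 1000 / (4 * 5451776)
k = 256.3385 uN/um


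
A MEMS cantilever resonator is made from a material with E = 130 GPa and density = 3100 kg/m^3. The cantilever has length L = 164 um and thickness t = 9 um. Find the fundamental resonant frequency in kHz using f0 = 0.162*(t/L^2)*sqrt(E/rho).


Step 1: Convert units to SI.
t_SI = 9e-6 m, L_SI = 164e-6 m
Step 2: Calculate sqrt(E/rho).
sqrt(130e9 / 3100) = 6475.76 m/s
Step 3: Compute f0.
f0 = 0.162 * 9e-6 / (164e-6)^2 * 6475.76 = 351043.2 Hz = 351.04 kHz


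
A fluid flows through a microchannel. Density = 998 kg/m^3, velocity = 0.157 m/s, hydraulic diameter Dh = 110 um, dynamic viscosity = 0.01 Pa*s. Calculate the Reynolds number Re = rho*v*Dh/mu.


Step 1: Convert Dh to meters: Dh = 110e-6 m
Step 2: Re = rho * v * Dh / mu
Re = 998 * 0.157 * 110e-6 / 0.01
Re = 1.724


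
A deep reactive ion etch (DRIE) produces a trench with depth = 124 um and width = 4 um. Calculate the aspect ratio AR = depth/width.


Step 1: AR = depth / width
Step 2: AR = 124 / 4
AR = 31.0


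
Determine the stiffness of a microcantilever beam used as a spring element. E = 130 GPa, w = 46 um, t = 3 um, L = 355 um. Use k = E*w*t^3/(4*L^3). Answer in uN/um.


Step 1: Convert E to consistent units (1 GPa = 1000 uN/um^2).
E = 130 GPa = 130000 uN/um^2
Step 2: Compute t^3 = 3^3 = 27
Step 3: Compute L^3 = 355^3 = 44738875
Step 4: k = 130000 * 46 * 27 / (4 * 44738875)
k = 0.9022 uN/um


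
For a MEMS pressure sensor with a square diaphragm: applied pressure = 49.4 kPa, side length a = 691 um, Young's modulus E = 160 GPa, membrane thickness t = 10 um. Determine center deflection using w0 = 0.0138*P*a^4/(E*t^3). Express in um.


Step 1: Convert pressure to compatible units (E is in GPa, so P in GPa).
P = 49.4 kPa = 49.4e-6 GPa
Step 2: Compute numerator: 0.0138 * P * a^4.
a^4 = 691^4 = 227988105361
numerator = 0.0138 * 49.4e-6 * 227988105361 = 1.55424e+05
Step 3: Compute denominator: E * t^3 = 160 * 10^3 = 160000
Step 4: w0 = numerator / denominator = 1.55424e+05 / 160000 = 0.9714 um


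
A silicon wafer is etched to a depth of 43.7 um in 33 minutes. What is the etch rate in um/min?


Step 1: Etch rate = depth / time
Step 2: rate = 43.7 / 33
rate = 1.324 um/min


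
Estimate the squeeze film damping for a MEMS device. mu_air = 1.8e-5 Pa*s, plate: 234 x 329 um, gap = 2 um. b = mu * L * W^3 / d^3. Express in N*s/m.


Step 1: Convert to SI.
L = 234e-6 m, W = 329e-6 m, d = 2e-6 m
Step 2: W^3 = (329e-6)^3 = 3.56e-11 m^3
Step 3: d^3 = (2e-6)^3 = 8.00e-18 m^3
Step 4: b = 1.8e-5 * 234e-6 * 3.56e-11 / 8.00e-18
b = 1.87e-02 N*s/m


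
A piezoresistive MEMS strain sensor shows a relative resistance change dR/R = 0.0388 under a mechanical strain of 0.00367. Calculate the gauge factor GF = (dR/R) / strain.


Step 1: Identify values.
dR/R = 0.0388, strain = 0.00367
Step 2: GF = (dR/R) / strain = 0.0388 / 0.00367
GF = 10.6


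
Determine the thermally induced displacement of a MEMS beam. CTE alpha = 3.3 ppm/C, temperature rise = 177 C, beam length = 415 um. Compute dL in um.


Step 1: Convert CTE: alpha = 3.3 ppm/C = 3.3e-6 /C
Step 2: dL = 3.3e-6 * 177 * 415
dL = 0.2424 um


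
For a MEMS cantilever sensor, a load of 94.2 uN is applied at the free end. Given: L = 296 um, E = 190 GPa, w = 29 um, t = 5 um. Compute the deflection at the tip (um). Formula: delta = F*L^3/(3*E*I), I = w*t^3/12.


Step 1: Calculate the second moment of area.
I = w * t^3 / 12 = 29 * 5^3 / 12 = 302.0833 um^4
Step 2: Convert E to consistent units (1 GPa = 1000 uN/um^2).
E = 190 GPa = 190000 uN/um^2
Step 3: Calculate tip deflection.
delta = F * L^3 / (3 * E * I)
delta = 94.2 * 296^3 / (3 * 190000 * 302.0833)
delta = 14.1881 um
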